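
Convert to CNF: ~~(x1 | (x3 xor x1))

~~(x1 | (x3 xor x1))
⇔ ~~(x1 | ((x3 | x1) & ~(x3 & x1)))
⇔ x1 | ((x3 | x1) & ~(x3 & x1))
⇔ x1 | ((x3 | x1) & (~x3 | ~x1))
⇔ (x1 | x3 | x1) & (x1 | ~x3 | ~x1)
⇔ x1 | x3

x1 | x3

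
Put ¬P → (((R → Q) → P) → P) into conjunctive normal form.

¬P → (((R → Q) → P) → P)
≡ ¬¬P ∨ (((R → Q) → P) → P)   [eliminate →]
≡ ¬¬P ∨ ¬((R → Q) → P) ∨ P   [eliminate →]
≡ ¬¬P ∨ ¬(¬(R → Q) ∨ P) ∨ P   [eliminate →]
≡ ¬¬P ∨ ¬(¬(¬R ∨ Q) ∨ P) ∨ P   [eliminate →]
≡ P ∨ ¬(¬(¬R ∨ Q) ∨ P) ∨ P   [double negation]
≡ P ∨ (¬¬(¬R ∨ Q) ∧ ¬P) ∨ P   [De Morgan]
≡ P ∨ ((¬R ∨ Q) ∧ ¬P) ∨ P   [double negation]
≡ (P ∨ ¬R ∨ Q ∨ P) ∧ (P ∨ ¬P ∨ P)   [distribute ∨ over ∧]
≡ P ∨ ¬R ∨ Q   [simplify]

P ∨ ¬R ∨ Q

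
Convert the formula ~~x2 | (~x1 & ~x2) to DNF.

x2 | (~x1 & ~x2)

~~x2 | (~x1 & ~x2)
⇔ x2 | (~x1 & ~x2)   [double negation]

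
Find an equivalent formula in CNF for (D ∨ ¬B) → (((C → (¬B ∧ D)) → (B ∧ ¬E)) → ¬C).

(¬D ∨ ¬C ∨ ¬B) ∧ (B ∨ ¬C ∨ D)

(D ∨ ¬B) → (((C → (¬B ∧ D)) → (B ∧ ¬E)) → ¬C)
= ¬(D ∨ ¬B) ∨ (((C → (¬B ∧ D)) → (B ∧ ¬E)) → ¬C)   [eliminate →]
= ¬(D ∨ ¬B) ∨ ¬((C → (¬B ∧ D)) → (B ∧ ¬E)) ∨ ¬C   [eliminate →]
= ¬(D ∨ ¬B) ∨ ¬(¬(C → (¬B ∧ D)) ∨ (B ∧ ¬E)) ∨ ¬C   [eliminate →]
= ¬(D ∨ ¬B) ∨ ¬(¬(¬C ∨ (¬B ∧ D)) ∨ (B ∧ ¬E)) ∨ ¬C   [eliminate →]
= (¬D ∧ ¬¬B) ∨ ¬(¬(¬C ∨ (¬B ∧ D)) ∨ (B ∧ ¬E)) ∨ ¬C   [De Morgan]
= (¬D ∧ B) ∨ ¬(¬(¬C ∨ (¬B ∧ D)) ∨ (B ∧ ¬E)) ∨ ¬C   [double negation]
= (¬D ∧ B) ∨ (¬¬(¬C ∨ (¬B ∧ D)) ∧ ¬(B ∧ ¬E)) ∨ ¬C   [De Morgan]
= (¬D ∧ B) ∨ ((¬C ∨ (¬B ∧ D)) ∧ ¬(B ∧ ¬E)) ∨ ¬C   [double negation]
= (¬D ∧ B) ∨ ((¬C ∨ (¬B ∧ D)) ∧ (¬B ∨ ¬¬E)) ∨ ¬C   [De Morgan]
= (¬D ∧ B) ∨ ((¬C ∨ (¬B ∧ D)) ∧ (¬B ∨ E)) ∨ ¬C   [double negation]
= (¬D ∨ ¬C ∨ ¬B ∨ ¬C) ∧ (¬D ∨ ¬C ∨ D ∨ ¬C) ∧ (¬D ∨ ¬B ∨ E ∨ ¬C) ∧ (B ∨ ¬C ∨ ¬B ∨ ¬C) ∧ (B ∨ ¬C ∨ D ∨ ¬C) ∧ (B ∨ ¬B ∨ E ∨ ¬C)   [distribute ∨ over ∧]
= (¬D ∨ ¬C ∨ ¬B) ∧ (B ∨ ¬C ∨ D)   [simplify]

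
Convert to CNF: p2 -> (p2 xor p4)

~p2 | ~p4

p2 -> (p2 xor p4)
⇔ ~p2 | (p2 xor p4)   [eliminate ->]
⇔ ~p2 | ((p2 | p4) & ~(p2 & p4))   [expand xor]
⇔ ~p2 | ((p2 | p4) & (~p2 | ~p4))   [De Morgan]
⇔ (~p2 | p2 | p4) & (~p2 | ~p2 | ~p4)   [distribute | over &]
⇔ ~p2 | ~p4   [simplify]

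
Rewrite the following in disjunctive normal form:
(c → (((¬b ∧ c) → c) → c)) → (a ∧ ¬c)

(c → (((¬b ∧ c) → c) → c)) → (a ∧ ¬c)
≡ ¬(c → (((¬b ∧ c) → c) → c)) ∨ (a ∧ ¬c)
≡ ¬(¬c ∨ (((¬b ∧ c) → c) → c)) ∨ (a ∧ ¬c)
≡ ¬(¬c ∨ ¬((¬b ∧ c) → c) ∨ c) ∨ (a ∧ ¬c)
≡ ¬(¬c ∨ ¬(¬(¬b ∧ c) ∨ c) ∨ c) ∨ (a ∧ ¬c)
≡ (¬¬c ∧ ¬¬(¬(¬b ∧ c) ∨ c) ∧ ¬c) ∨ (a ∧ ¬c)
≡ (c ∧ ¬¬(¬(¬b ∧ c) ∨ c) ∧ ¬c) ∨ (a ∧ ¬c)
≡ (c ∧ (¬(¬b ∧ c) ∨ c) ∧ ¬c) ∨ (a ∧ ¬c)
≡ (c ∧ (¬¬b ∨ ¬c ∨ c) ∧ ¬c) ∨ (a ∧ ¬c)
≡ (c ∧ (b ∨ ¬c ∨ c) ∧ ¬c) ∨ (a ∧ ¬c)
≡ (c ∧ b ∧ ¬c) ∨ (c ∧ ¬c ∧ ¬c) ∨ (c ∧ c ∧ ¬c) ∨ (a ∧ ¬c)
≡ a ∧ ¬c

a ∧ ¬c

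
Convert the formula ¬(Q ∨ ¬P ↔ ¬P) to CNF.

(Q ∨ ¬P) ∧ P

¬(Q ∨ ¬P ↔ ¬P)
≡ ¬((Q ∨ ¬P → ¬P) ∧ (¬P → Q ∨ ¬P))   [eliminate ↔]
≡ ¬((¬(Q ∨ ¬P) ∨ ¬P) ∧ (¬P → Q ∨ ¬P))   [eliminate →]
≡ ¬((¬(Q ∨ ¬P) ∨ ¬P) ∧ (¬¬P ∨ Q ∨ ¬P))   [eliminate →]
≡ ¬(¬(Q ∨ ¬P) ∨ ¬P) ∨ ¬(¬¬P ∨ Q ∨ ¬P)   [De Morgan]
≡ ¬¬(Q ∨ ¬P) ∧ ¬¬P ∨ ¬(¬¬P ∨ Q ∨ ¬P)   [De Morgan]
≡ (Q ∨ ¬P) ∧ ¬¬P ∨ ¬(¬¬P ∨ Q ∨ ¬P)   [double negation]
≡ (Q ∨ ¬P) ∧ P ∨ ¬(¬¬P ∨ Q ∨ ¬P)   [double negation]
≡ (Q ∨ ¬P) ∧ P ∨ ¬¬¬P ∧ ¬Q ∧ ¬¬P   [De Morgan]
≡ (Q ∨ ¬P) ∧ P ∨ ¬P ∧ ¬Q ∧ ¬¬P   [double negation]
≡ (Q ∨ ¬P) ∧ P ∨ ¬P ∧ ¬Q ∧ P   [double negation]
≡ (Q ∨ ¬P ∨ ¬P) ∧ (Q ∨ ¬P ∨ ¬Q) ∧ (Q ∨ ¬P ∨ P) ∧ (P ∨ ¬P) ∧ (P ∨ ¬Q) ∧ (P ∨ P)   [distribute ∨ over ∧]
≡ (Q ∨ ¬P) ∧ P   [simplify]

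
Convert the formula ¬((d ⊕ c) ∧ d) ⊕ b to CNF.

(¬d ∨ c ∨ b) ∧ (¬d ∨ ¬c ∨ ¬b) ∧ (d ∨ ¬b)

¬((d ⊕ c) ∧ d) ⊕ b
= (¬((d ⊕ c) ∧ d) ∨ b) ∧ ¬(¬((d ⊕ c) ∧ d) ∧ b)   [expand ⊕]
= (¬((d ∨ c) ∧ ¬(d ∧ c) ∧ d) ∨ b) ∧ ¬(¬((d ⊕ c) ∧ d) ∧ b)   [expand ⊕]
= (¬((d ∨ c) ∧ ¬(d ∧ c) ∧ d) ∨ b) ∧ ¬(¬((d ∨ c) ∧ ¬(d ∧ c) ∧ d) ∧ b)   [expand ⊕]
= (¬(d ∨ c) ∨ ¬¬(d ∧ c) ∨ ¬d ∨ b) ∧ ¬(¬((d ∨ c) ∧ ¬(d ∧ c) ∧ d) ∧ b)   [De Morgan]
= ((¬d ∧ ¬c) ∨ ¬¬(d ∧ c) ∨ ¬d ∨ b) ∧ ¬(¬((d ∨ c) ∧ ¬(d ∧ c) ∧ d) ∧ b)   [De Morgan]
= ((¬d ∧ ¬c) ∨ (d ∧ c) ∨ ¬d ∨ b) ∧ ¬(¬((d ∨ c) ∧ ¬(d ∧ c) ∧ d) ∧ b)   [double negation]
= ((¬d ∧ ¬c) ∨ (d ∧ c) ∨ ¬d ∨ b) ∧ (¬¬((d ∨ c) ∧ ¬(d ∧ c) ∧ d) ∨ ¬b)   [De Morgan]
= ((¬d ∧ ¬c) ∨ (d ∧ c) ∨ ¬d ∨ b) ∧ (((d ∨ c) ∧ ¬(d ∧ c) ∧ d) ∨ ¬b)   [double negation]
= ((¬d ∧ ¬c) ∨ (d ∧ c) ∨ ¬d ∨ b) ∧ (((d ∨ c) ∧ (¬d ∨ ¬c) ∧ d) ∨ ¬b)   [De Morgan]
= (¬d ∨ d ∨ ¬d ∨ b) ∧ (¬d ∨ c ∨ ¬d ∨ b) ∧ (¬c ∨ d ∨ ¬d ∨ b) ∧ (¬c ∨ c ∨ ¬d ∨ b) ∧ (d ∨ c ∨ ¬b) ∧ (¬d ∨ ¬c ∨ ¬b) ∧ (d ∨ ¬b)   [distribute ∨ over ∧]
= (¬d ∨ c ∨ b) ∧ (¬d ∨ ¬c ∨ ¬b) ∧ (d ∨ ¬b)   [simplify]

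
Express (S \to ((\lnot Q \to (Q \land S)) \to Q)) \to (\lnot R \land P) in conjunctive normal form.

(S \lor \lnot R) \land (S \lor P) \land (Q \lor \lnot R) \land (Q \lor P) \land (\lnot Q \lor \lnot R) \land (\lnot Q \lor P)

(S \to ((\lnot Q \to (Q \land S)) \to Q)) \to (\lnot R \land P)
≡ \lnot (S \to ((\lnot Q \to (Q \land S)) \to Q)) \lor (\lnot R \land P)   (eliminate \to)
≡ \lnot (\lnot S \lor ((\lnot Q \to (Q \land S)) \to Q)) \lor (\lnot R \land P)   (eliminate \to)
≡ \lnot (\lnot S \lor \lnot (\lnot Q \to (Q \land S)) \lor Q) \lor (\lnot R \land P)   (eliminate \to)
≡ \lnot (\lnot S \lor \lnot (\lnot \lnot Q \lor (Q \land S)) \lor Q) \lor (\lnot R \land P)   (eliminate \to)
≡ (\lnot \lnot S \land \lnot \lnot (\lnot \lnot Q \lor (Q \land S)) \land \lnot Q) \lor (\lnot R \land P)   (De Morgan)
≡ (S \land \lnot \lnot (\lnot \lnot Q \lor (Q \land S)) \land \lnot Q) \lor (\lnot R \land P)   (double negation)
≡ (S \land (\lnot \lnot Q \lor (Q \land S)) \land \lnot Q) \lor (\lnot R \land P)   (double negation)
≡ (S \land (Q \lor (Q \land S)) \land \lnot Q) \lor (\lnot R \land P)   (double negation)
≡ (S \lor \lnot R) \land (S \lor P) \land (Q \lor Q \lor \lnot R) \land (Q \lor Q \lor P) \land (Q \lor S \lor \lnot R) \land (Q \lor S \lor P) \land (\lnot Q \lor \lnot R) \land (\lnot Q \lor P)   (distribute \lor over \land)
≡ (S \lor \lnot R) \land (S \lor P) \land (Q \lor \lnot R) \land (Q \lor P) \land (\lnot Q \lor \lnot R) \land (\lnot Q \lor P)   (simplify)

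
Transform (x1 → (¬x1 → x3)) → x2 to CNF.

(x1 ∨ x2) ∧ (¬x1 ∨ x2) ∧ (¬x3 ∨ x2)

(x1 → (¬x1 → x3)) → x2
= ¬(x1 → (¬x1 → x3)) ∨ x2   (eliminate →)
= ¬(¬x1 ∨ (¬x1 → x3)) ∨ x2   (eliminate →)
= ¬(¬x1 ∨ ¬¬x1 ∨ x3) ∨ x2   (eliminate →)
= ¬¬x1 ∧ ¬¬¬x1 ∧ ¬x3 ∨ x2   (De Morgan)
= x1 ∧ ¬¬¬x1 ∧ ¬x3 ∨ x2   (double negation)
= x1 ∧ ¬x1 ∧ ¬x3 ∨ x2   (double negation)
= (x1 ∨ x2) ∧ (¬x1 ∨ x2) ∧ (¬x3 ∨ x2)   (distribute ∨ over ∧)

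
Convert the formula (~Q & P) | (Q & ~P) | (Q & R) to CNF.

(~Q | ~P | R) & (P | Q)

(~Q & P) | (Q & ~P) | (Q & R)
≡ (~Q | Q | Q) & (~Q | Q | R) & (~Q | ~P | Q) & (~Q | ~P | R) & (P | Q | Q) & (P | Q | R) & (P | ~P | Q) & (P | ~P | R)   — distribute | over &
≡ (~Q | ~P | R) & (P | Q)   — simplify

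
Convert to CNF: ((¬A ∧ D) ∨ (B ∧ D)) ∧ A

(¬A ∨ B) ∧ D ∧ A

((¬A ∧ D) ∨ (B ∧ D)) ∧ A
⇔ (¬A ∨ B) ∧ (¬A ∨ D) ∧ (D ∨ B) ∧ (D ∨ D) ∧ A   [distribute ∨ over ∧]
⇔ (¬A ∨ B) ∧ D ∧ A   [simplify]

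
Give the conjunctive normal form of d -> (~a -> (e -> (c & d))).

~d | a | ~e | c

d -> (~a -> (e -> (c & d)))
= ~d | (~a -> (e -> (c & d)))   — eliminate ->
= ~d | ~~a | (e -> (c & d))   — eliminate ->
= ~d | ~~a | ~e | (c & d)   — eliminate ->
= ~d | a | ~e | (c & d)   — double negation
= (~d | a | ~e | c) & (~d | a | ~e | d)   — distribute | over &
= ~d | a | ~e | c   — simplify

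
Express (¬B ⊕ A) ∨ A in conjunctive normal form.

¬B ∨ A

(¬B ⊕ A) ∨ A
⇔ ((¬B ∨ A) ∧ ¬(¬B ∧ A)) ∨ A   (expand ⊕)
⇔ ((¬B ∨ A) ∧ (¬¬B ∨ ¬A)) ∨ A   (De Morgan)
⇔ ((¬B ∨ A) ∧ (B ∨ ¬A)) ∨ A   (double negation)
⇔ (¬B ∨ A ∨ A) ∧ (B ∨ ¬A ∨ A)   (distribute ∨ over ∧)
⇔ ¬B ∨ A   (simplify)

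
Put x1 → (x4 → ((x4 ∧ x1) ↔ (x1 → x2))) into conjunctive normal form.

x1 → (x4 → ((x4 ∧ x1) ↔ (x1 → x2)))
= ¬x1 ∨ (x4 → ((x4 ∧ x1) ↔ (x1 → x2)))   [eliminate →]
= ¬x1 ∨ ¬x4 ∨ ((x4 ∧ x1) ↔ (x1 → x2))   [eliminate →]
= ¬x1 ∨ ¬x4 ∨ (((x4 ∧ x1) → (x1 → x2)) ∧ ((x1 → x2) → (x4 ∧ x1)))   [eliminate ↔]
= ¬x1 ∨ ¬x4 ∨ ((¬(x4 ∧ x1) ∨ (x1 → x2)) ∧ ((x1 → x2) → (x4 ∧ x1)))   [eliminate →]
= ¬x1 ∨ ¬x4 ∨ ((¬(x4 ∧ x1) ∨ ¬x1 ∨ x2) ∧ ((x1 → x2) → (x4 ∧ x1)))   [eliminate →]
= ¬x1 ∨ ¬x4 ∨ ((¬(x4 ∧ x1) ∨ ¬x1 ∨ x2) ∧ (¬(x1 → x2) ∨ (x4 ∧ x1)))   [eliminate →]
= ¬x1 ∨ ¬x4 ∨ ((¬(x4 ∧ x1) ∨ ¬x1 ∨ x2) ∧ (¬(¬x1 ∨ x2) ∨ (x4 ∧ x1)))   [eliminate →]
= ¬x1 ∨ ¬x4 ∨ ((¬x4 ∨ ¬x1 ∨ ¬x1 ∨ x2) ∧ (¬(¬x1 ∨ x2) ∨ (x4 ∧ x1)))   [De Morgan]
= ¬x1 ∨ ¬x4 ∨ ((¬x4 ∨ ¬x1 ∨ ¬x1 ∨ x2) ∧ ((¬¬x1 ∧ ¬x2) ∨ (x4 ∧ x1)))   [De Morgan]
= ¬x1 ∨ ¬x4 ∨ ((¬x4 ∨ ¬x1 ∨ ¬x1 ∨ x2) ∧ ((x1 ∧ ¬x2) ∨ (x4 ∧ x1)))   [double negation]
= (¬x1 ∨ ¬x4 ∨ ¬x4 ∨ ¬x1 ∨ ¬x1 ∨ x2) ∧ (¬x1 ∨ ¬x4 ∨ x1 ∨ x4) ∧ (¬x1 ∨ ¬x4 ∨ x1 ∨ x1) ∧ (¬x1 ∨ ¬x4 ∨ ¬x2 ∨ x4) ∧ (¬x1 ∨ ¬x4 ∨ ¬x2 ∨ x1)   [distribute ∨ over ∧]
= ¬x1 ∨ ¬x4 ∨ x2   [simplify]

¬x1 ∨ ¬x4 ∨ x2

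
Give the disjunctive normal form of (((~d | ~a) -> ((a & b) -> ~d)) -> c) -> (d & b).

(d & a & ~c) | (~a & ~c) | (~b & ~c) | (~d & ~c) | (d & b)

(((~d | ~a) -> ((a & b) -> ~d)) -> c) -> (d & b)
≡ ~(((~d | ~a) -> ((a & b) -> ~d)) -> c) | (d & b)   — eliminate ->
≡ ~(~((~d | ~a) -> ((a & b) -> ~d)) | c) | (d & b)   — eliminate ->
≡ ~(~(~(~d | ~a) | ((a & b) -> ~d)) | c) | (d & b)   — eliminate ->
≡ ~(~(~(~d | ~a) | ~(a & b) | ~d) | c) | (d & b)   — eliminate ->
≡ (~~(~(~d | ~a) | ~(a & b) | ~d) & ~c) | (d & b)   — De Morgan
≡ ((~(~d | ~a) | ~(a & b) | ~d) & ~c) | (d & b)   — double negation
≡ (((~~d & ~~a) | ~(a & b) | ~d) & ~c) | (d & b)   — De Morgan
≡ (((d & ~~a) | ~(a & b) | ~d) & ~c) | (d & b)   — double negation
≡ (((d & a) | ~(a & b) | ~d) & ~c) | (d & b)   — double negation
≡ (((d & a) | ~a | ~b | ~d) & ~c) | (d & b)   — De Morgan
≡ (d & a & ~c) | (~a & ~c) | (~b & ~c) | (~d & ~c) | (d & b)   — distribute & over |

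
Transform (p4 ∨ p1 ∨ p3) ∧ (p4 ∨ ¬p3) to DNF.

p4 ∨ (p1 ∧ ¬p3)

(p4 ∨ p1 ∨ p3) ∧ (p4 ∨ ¬p3)
≡ (p4 ∧ p4) ∨ (p4 ∧ ¬p3) ∨ (p1 ∧ p4) ∨ (p1 ∧ ¬p3) ∨ (p3 ∧ p4) ∨ (p3 ∧ ¬p3)   (distribute ∧ over ∨)
≡ p4 ∨ (p1 ∧ ¬p3)   (simplify)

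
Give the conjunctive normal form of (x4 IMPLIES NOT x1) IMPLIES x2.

(x4 OR x2) AND (x1 OR x2)

(x4 IMPLIES NOT x1) IMPLIES x2
≡ NOT (x4 IMPLIES NOT x1) OR x2   — eliminate IMPLIES
≡ NOT (NOT x4 OR NOT x1) OR x2   — eliminate IMPLIES
≡ (NOT NOT x4 AND NOT NOT x1) OR x2   — De Morgan
≡ (x4 AND NOT NOT x1) OR x2   — double negation
≡ (x4 AND x1) OR x2   — double negation
≡ (x4 OR x2) AND (x1 OR x2)   — distribute OR over AND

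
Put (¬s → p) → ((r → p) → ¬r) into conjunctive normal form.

(¬s → p) → ((r → p) → ¬r)
= ¬(¬s → p) ∨ ((r → p) → ¬r)   — eliminate →
= ¬(¬¬s ∨ p) ∨ ((r → p) → ¬r)   — eliminate →
= ¬(¬¬s ∨ p) ∨ ¬(r → p) ∨ ¬r   — eliminate →
= ¬(¬¬s ∨ p) ∨ ¬(¬r ∨ p) ∨ ¬r   — eliminate →
= (¬¬¬s ∧ ¬p) ∨ ¬(¬r ∨ p) ∨ ¬r   — De Morgan
= (¬s ∧ ¬p) ∨ ¬(¬r ∨ p) ∨ ¬r   — double negation
= (¬s ∧ ¬p) ∨ (¬¬r ∧ ¬p) ∨ ¬r   — De Morgan
= (¬s ∧ ¬p) ∨ (r ∧ ¬p) ∨ ¬r   — double negation
= (¬s ∨ r ∨ ¬r) ∧ (¬s ∨ ¬p ∨ ¬r) ∧ (¬p ∨ r ∨ ¬r) ∧ (¬p ∨ ¬p ∨ ¬r)   — distribute ∨ over ∧
= ¬p ∨ ¬r   — simplify

¬p ∨ ¬r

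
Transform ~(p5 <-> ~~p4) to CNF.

~(p5 <-> ~~p4)
≡ ~((p5 -> ~~p4) & (~~p4 -> p5))   [eliminate <->]
≡ ~((~p5 | ~~p4) & (~~p4 -> p5))   [eliminate ->]
≡ ~((~p5 | ~~p4) & (~~~p4 | p5))   [eliminate ->]
≡ ~(~p5 | ~~p4) | ~(~~~p4 | p5)   [De Morgan]
≡ (~~p5 & ~~~p4) | ~(~~~p4 | p5)   [De Morgan]
≡ (p5 & ~~~p4) | ~(~~~p4 | p5)   [double negation]
≡ (p5 & ~p4) | ~(~~~p4 | p5)   [double negation]
≡ (p5 & ~p4) | (~~~~p4 & ~p5)   [De Morgan]
≡ (p5 & ~p4) | (~~p4 & ~p5)   [double negation]
≡ (p5 & ~p4) | (p4 & ~p5)   [double negation]
≡ (p5 | p4) & (p5 | ~p5) & (~p4 | p4) & (~p4 | ~p5)   [distribute | over &]
≡ (p5 | p4) & (~p4 | ~p5)   [simplify]

(p5 | p4) & (~p4 | ~p5)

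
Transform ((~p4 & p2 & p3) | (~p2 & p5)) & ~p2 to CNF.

(~p4 | p5) & (p2 | p5) & (p3 | p5) & ~p2

((~p4 & p2 & p3) | (~p2 & p5)) & ~p2
⇔ (~p4 | ~p2) & (~p4 | p5) & (p2 | ~p2) & (p2 | p5) & (p3 | ~p2) & (p3 | p5) & ~p2   [distribute | over &]
⇔ (~p4 | p5) & (p2 | p5) & (p3 | p5) & ~p2   [simplify]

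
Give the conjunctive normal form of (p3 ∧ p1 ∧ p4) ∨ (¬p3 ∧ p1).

(p3 ∧ p1 ∧ p4) ∨ (¬p3 ∧ p1)
⇔ (p3 ∨ ¬p3) ∧ (p3 ∨ p1) ∧ (p1 ∨ ¬p3) ∧ (p1 ∨ p1) ∧ (p4 ∨ ¬p3) ∧ (p4 ∨ p1)   [distribute ∨ over ∧]
⇔ p1 ∧ (p4 ∨ ¬p3)   [simplify]

p1 ∧ (p4 ∨ ¬p3)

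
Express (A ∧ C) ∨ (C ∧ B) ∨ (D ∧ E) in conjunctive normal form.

(A ∨ B ∨ D) ∧ (A ∨ B ∨ E) ∧ (C ∨ D) ∧ (C ∨ E)

(A ∧ C) ∨ (C ∧ B) ∨ (D ∧ E)
= (A ∨ C ∨ D) ∧ (A ∨ C ∨ E) ∧ (A ∨ B ∨ D) ∧ (A ∨ B ∨ E) ∧ (C ∨ C ∨ D) ∧ (C ∨ C ∨ E) ∧ (C ∨ B ∨ D) ∧ (C ∨ B ∨ E)   — distribute ∨ over ∧
= (A ∨ B ∨ D) ∧ (A ∨ B ∨ E) ∧ (C ∨ D) ∧ (C ∨ E)   — simplify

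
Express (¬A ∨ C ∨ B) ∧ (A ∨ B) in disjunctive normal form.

(C ∧ A) ∨ B

(¬A ∨ C ∨ B) ∧ (A ∨ B)
≡ (¬A ∧ A) ∨ (¬A ∧ B) ∨ (C ∧ A) ∨ (C ∧ B) ∨ (B ∧ A) ∨ (B ∧ B)   (distribute ∧ over ∨)
≡ (C ∧ A) ∨ B   (simplify)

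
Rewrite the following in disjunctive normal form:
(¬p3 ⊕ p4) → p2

(p3 ∧ ¬p4) ∨ (p4 ∧ ¬p3) ∨ p2

(¬p3 ⊕ p4) → p2
≡ ¬(¬p3 ⊕ p4) ∨ p2   (eliminate →)
≡ ¬((¬p3 ∧ ¬p4) ∨ (¬¬p3 ∧ p4)) ∨ p2   (expand ⊕)
≡ (¬(¬p3 ∧ ¬p4) ∧ ¬(¬¬p3 ∧ p4)) ∨ p2   (De Morgan)
≡ ((¬¬p3 ∨ ¬¬p4) ∧ ¬(¬¬p3 ∧ p4)) ∨ p2   (De Morgan)
≡ ((p3 ∨ ¬¬p4) ∧ ¬(¬¬p3 ∧ p4)) ∨ p2   (double negation)
≡ ((p3 ∨ p4) ∧ ¬(¬¬p3 ∧ p4)) ∨ p2   (double negation)
≡ ((p3 ∨ p4) ∧ (¬¬¬p3 ∨ ¬p4)) ∨ p2   (De Morgan)
≡ ((p3 ∨ p4) ∧ (¬p3 ∨ ¬p4)) ∨ p2   (double negation)
≡ (p3 ∧ ¬p3) ∨ (p3 ∧ ¬p4) ∨ (p4 ∧ ¬p3) ∨ (p4 ∧ ¬p4) ∨ p2   (distribute ∧ over ∨)
≡ (p3 ∧ ¬p4) ∨ (p4 ∧ ¬p3) ∨ p2   (simplify)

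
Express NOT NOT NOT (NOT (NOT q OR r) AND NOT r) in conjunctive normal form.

NOT q OR r

NOT NOT NOT (NOT (NOT q OR r) AND NOT r)
≡ NOT (NOT (NOT q OR r) AND NOT r)   [double negation]
≡ NOT NOT (NOT q OR r) OR NOT NOT r   [De Morgan]
≡ NOT q OR r OR NOT NOT r   [double negation]
≡ NOT q OR r OR r   [double negation]
≡ NOT q OR r   [simplify]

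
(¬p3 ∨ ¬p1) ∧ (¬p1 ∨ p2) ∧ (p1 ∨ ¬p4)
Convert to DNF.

(¬p3 ∨ ¬p1) ∧ (¬p1 ∨ p2) ∧ (p1 ∨ ¬p4)
⇔ (¬p3 ∧ ¬p1 ∧ p1) ∨ (¬p3 ∧ ¬p1 ∧ ¬p4) ∨ (¬p3 ∧ p2 ∧ p1) ∨ (¬p3 ∧ p2 ∧ ¬p4) ∨ (¬p1 ∧ ¬p1 ∧ p1) ∨ (¬p1 ∧ ¬p1 ∧ ¬p4) ∨ (¬p1 ∧ p2 ∧ p1) ∨ (¬p1 ∧ p2 ∧ ¬p4)   [distribute ∧ over ∨]
⇔ (¬p3 ∧ p2 ∧ p1) ∨ (¬p3 ∧ p2 ∧ ¬p4) ∨ (¬p1 ∧ ¬p4)   [simplify]

(¬p3 ∧ p2 ∧ p1) ∨ (¬p3 ∧ p2 ∧ ¬p4) ∨ (¬p1 ∧ ¬p4)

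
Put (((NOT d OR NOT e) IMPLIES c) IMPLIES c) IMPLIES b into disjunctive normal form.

(d AND e AND NOT c) OR b

(((NOT d OR NOT e) IMPLIES c) IMPLIES c) IMPLIES b
⇔ NOT (((NOT d OR NOT e) IMPLIES c) IMPLIES c) OR b   [eliminate IMPLIES]
⇔ NOT (NOT ((NOT d OR NOT e) IMPLIES c) OR c) OR b   [eliminate IMPLIES]
⇔ NOT (NOT (NOT (NOT d OR NOT e) OR c) OR c) OR b   [eliminate IMPLIES]
⇔ (NOT NOT (NOT (NOT d OR NOT e) OR c) AND NOT c) OR b   [De Morgan]
⇔ ((NOT (NOT d OR NOT e) OR c) AND NOT c) OR b   [double negation]
⇔ (((NOT NOT d AND NOT NOT e) OR c) AND NOT c) OR b   [De Morgan]
⇔ (((d AND NOT NOT e) OR c) AND NOT c) OR b   [double negation]
⇔ (((d AND e) OR c) AND NOT c) OR b   [double negation]
⇔ (d AND e AND NOT c) OR (c AND NOT c) OR b   [distribute AND over OR]
⇔ (d AND e AND NOT c) OR b   [simplify]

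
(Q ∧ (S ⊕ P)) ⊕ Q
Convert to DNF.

(¬S ∧ ¬P ∧ Q) ∨ (P ∧ S ∧ Q)

(Q ∧ (S ⊕ P)) ⊕ Q
= (Q ∧ (S ⊕ P) ∧ ¬Q) ∨ (¬(Q ∧ (S ⊕ P)) ∧ Q)   — expand ⊕
= (Q ∧ ((S ∧ ¬P) ∨ (¬S ∧ P)) ∧ ¬Q) ∨ (¬(Q ∧ (S ⊕ P)) ∧ Q)   — expand ⊕
= (Q ∧ ((S ∧ ¬P) ∨ (¬S ∧ P)) ∧ ¬Q) ∨ (¬(Q ∧ ((S ∧ ¬P) ∨ (¬S ∧ P))) ∧ Q)   — expand ⊕
= (Q ∧ ((S ∧ ¬P) ∨ (¬S ∧ P)) ∧ ¬Q) ∨ ((¬Q ∨ ¬((S ∧ ¬P) ∨ (¬S ∧ P))) ∧ Q)   — De Morgan
= (Q ∧ ((S ∧ ¬P) ∨ (¬S ∧ P)) ∧ ¬Q) ∨ ((¬Q ∨ (¬(S ∧ ¬P) ∧ ¬(¬S ∧ P))) ∧ Q)   — De Morgan
= (Q ∧ ((S ∧ ¬P) ∨ (¬S ∧ P)) ∧ ¬Q) ∨ ((¬Q ∨ ((¬S ∨ ¬¬P) ∧ ¬(¬S ∧ P))) ∧ Q)   — De Morgan
= (Q ∧ ((S ∧ ¬P) ∨ (¬S ∧ P)) ∧ ¬Q) ∨ ((¬Q ∨ ((¬S ∨ P) ∧ ¬(¬S ∧ P))) ∧ Q)   — double negation
= (Q ∧ ((S ∧ ¬P) ∨ (¬S ∧ P)) ∧ ¬Q) ∨ ((¬Q ∨ ((¬S ∨ P) ∧ (¬¬S ∨ ¬P))) ∧ Q)   — De Morgan
= (Q ∧ ((S ∧ ¬P) ∨ (¬S ∧ P)) ∧ ¬Q) ∨ ((¬Q ∨ ((¬S ∨ P) ∧ (S ∨ ¬P))) ∧ Q)   — double negation
= (Q ∧ S ∧ ¬P ∧ ¬Q) ∨ (Q ∧ ¬S ∧ P ∧ ¬Q) ∨ (¬Q ∧ Q) ∨ (¬S ∧ S ∧ Q) ∨ (¬S ∧ ¬P ∧ Q) ∨ (P ∧ S ∧ Q) ∨ (P ∧ ¬P ∧ Q)   — distribute ∧ over ∨
= (¬S ∧ ¬P ∧ Q) ∨ (P ∧ S ∧ Q)   — simplify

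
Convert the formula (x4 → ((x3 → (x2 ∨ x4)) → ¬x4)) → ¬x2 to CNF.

(x4 → ((x3 → (x2 ∨ x4)) → ¬x4)) → ¬x2
≡ ¬(x4 → ((x3 → (x2 ∨ x4)) → ¬x4)) ∨ ¬x2   [eliminate →]
≡ ¬(¬x4 ∨ ((x3 → (x2 ∨ x4)) → ¬x4)) ∨ ¬x2   [eliminate →]
≡ ¬(¬x4 ∨ ¬(x3 → (x2 ∨ x4)) ∨ ¬x4) ∨ ¬x2   [eliminate →]
≡ ¬(¬x4 ∨ ¬(¬x3 ∨ x2 ∨ x4) ∨ ¬x4) ∨ ¬x2   [eliminate →]
≡ (¬¬x4 ∧ ¬¬(¬x3 ∨ x2 ∨ x4) ∧ ¬¬x4) ∨ ¬x2   [De Morgan]
≡ (x4 ∧ ¬¬(¬x3 ∨ x2 ∨ x4) ∧ ¬¬x4) ∨ ¬x2   [double negation]
≡ (x4 ∧ (¬x3 ∨ x2 ∨ x4) ∧ ¬¬x4) ∨ ¬x2   [double negation]
≡ (x4 ∧ (¬x3 ∨ x2 ∨ x4) ∧ x4) ∨ ¬x2   [double negation]
≡ (x4 ∨ ¬x2) ∧ (¬x3 ∨ x2 ∨ x4 ∨ ¬x2) ∧ (x4 ∨ ¬x2)   [distribute ∨ over ∧]
≡ x4 ∨ ¬x2   [simplify]

x4 ∨ ¬x2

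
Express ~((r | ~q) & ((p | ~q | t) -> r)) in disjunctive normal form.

(~r & q) | (p & ~r) | (~q & ~r) | (t & ~r)

~((r | ~q) & ((p | ~q | t) -> r))
= ~((r | ~q) & (~(p | ~q | t) | r))   — eliminate ->
= ~(r | ~q) | ~(~(p | ~q | t) | r)   — De Morgan
= (~r & ~~q) | ~(~(p | ~q | t) | r)   — De Morgan
= (~r & q) | ~(~(p | ~q | t) | r)   — double negation
= (~r & q) | (~~(p | ~q | t) & ~r)   — De Morgan
= (~r & q) | ((p | ~q | t) & ~r)   — double negation
= (~r & q) | (p & ~r) | (~q & ~r) | (t & ~r)   — distribute & over |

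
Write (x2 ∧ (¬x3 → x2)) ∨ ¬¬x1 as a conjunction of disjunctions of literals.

(x2 ∧ (¬x3 → x2)) ∨ ¬¬x1
⇔ (x2 ∧ (¬¬x3 ∨ x2)) ∨ ¬¬x1   [eliminate →]
⇔ (x2 ∧ (x3 ∨ x2)) ∨ ¬¬x1   [double negation]
⇔ (x2 ∧ (x3 ∨ x2)) ∨ x1   [double negation]
⇔ (x2 ∨ x1) ∧ (x3 ∨ x2 ∨ x1)   [distribute ∨ over ∧]
⇔ x2 ∨ x1   [simplify]

x2 ∨ x1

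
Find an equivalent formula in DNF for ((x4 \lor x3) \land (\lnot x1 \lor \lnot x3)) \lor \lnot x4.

(x4 \land \lnot x1) \lor (x4 \land \lnot x3) \lor (x3 \land \lnot x1) \lor \lnot x4

((x4 \lor x3) \land (\lnot x1 \lor \lnot x3)) \lor \lnot x4
≡ (x4 \land \lnot x1) \lor (x4 \land \lnot x3) \lor (x3 \land \lnot x1) \lor (x3 \land \lnot x3) \lor \lnot x4   [distribute \land over \lor]
≡ (x4 \land \lnot x1) \lor (x4 \land \lnot x3) \lor (x3 \land \lnot x1) \lor \lnot x4   [simplify]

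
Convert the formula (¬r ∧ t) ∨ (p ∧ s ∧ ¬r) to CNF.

(¬r ∧ t) ∨ (p ∧ s ∧ ¬r)
⇔ (¬r ∨ p) ∧ (¬r ∨ s) ∧ (¬r ∨ ¬r) ∧ (t ∨ p) ∧ (t ∨ s) ∧ (t ∨ ¬r)   [distribute ∨ over ∧]
⇔ ¬r ∧ (t ∨ p) ∧ (t ∨ s)   [simplify]

¬r ∧ (t ∨ p) ∧ (t ∨ s)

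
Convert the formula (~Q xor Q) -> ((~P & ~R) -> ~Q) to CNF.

(~Q xor Q) -> ((~P & ~R) -> ~Q)
≡ ~(~Q xor Q) | ((~P & ~R) -> ~Q)   [eliminate ->]
≡ ~((~Q | Q) & ~(~Q & Q)) | ((~P & ~R) -> ~Q)   [expand xor]
≡ ~((~Q | Q) & ~(~Q & Q)) | ~(~P & ~R) | ~Q   [eliminate ->]
≡ ~(~Q | Q) | ~~(~Q & Q) | ~(~P & ~R) | ~Q   [De Morgan]
≡ (~~Q & ~Q) | ~~(~Q & Q) | ~(~P & ~R) | ~Q   [De Morgan]
≡ (Q & ~Q) | ~~(~Q & Q) | ~(~P & ~R) | ~Q   [double negation]
≡ (Q & ~Q) | (~Q & Q) | ~(~P & ~R) | ~Q   [double negation]
≡ (Q & ~Q) | (~Q & Q) | ~~P | ~~R | ~Q   [De Morgan]
≡ (Q & ~Q) | (~Q & Q) | P | ~~R | ~Q   [double negation]
≡ (Q & ~Q) | (~Q & Q) | P | R | ~Q   [double negation]
≡ (Q | ~Q | P | R | ~Q) & (Q | Q | P | R | ~Q) & (~Q | ~Q | P | R | ~Q) & (~Q | Q | P | R | ~Q)   [distribute | over &]
≡ ~Q | P | R   [simplify]

~Q | P | R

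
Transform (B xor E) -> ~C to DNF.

(~B & ~E) | (E & B) | ~C

(B xor E) -> ~C
≡ ~(B xor E) | ~C   [eliminate ->]
≡ ~((B & ~E) | (~B & E)) | ~C   [expand xor]
≡ (~(B & ~E) & ~(~B & E)) | ~C   [De Morgan]
≡ ((~B | ~~E) & ~(~B & E)) | ~C   [De Morgan]
≡ ((~B | E) & ~(~B & E)) | ~C   [double negation]
≡ ((~B | E) & (~~B | ~E)) | ~C   [De Morgan]
≡ ((~B | E) & (B | ~E)) | ~C   [double negation]
≡ (~B & B) | (~B & ~E) | (E & B) | (E & ~E) | ~C   [distribute & over |]
≡ (~B & ~E) | (E & B) | ~C   [simplify]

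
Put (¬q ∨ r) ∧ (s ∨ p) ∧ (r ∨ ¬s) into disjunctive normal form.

(¬q ∨ r) ∧ (s ∨ p) ∧ (r ∨ ¬s)
⇔ (¬q ∧ s ∧ r) ∨ (¬q ∧ s ∧ ¬s) ∨ (¬q ∧ p ∧ r) ∨ (¬q ∧ p ∧ ¬s) ∨ (r ∧ s ∧ r) ∨ (r ∧ s ∧ ¬s) ∨ (r ∧ p ∧ r) ∨ (r ∧ p ∧ ¬s)   [distribute ∧ over ∨]
⇔ (¬q ∧ p ∧ ¬s) ∨ (r ∧ s) ∨ (r ∧ p)   [simplify]

(¬q ∧ p ∧ ¬s) ∨ (r ∧ s) ∨ (r ∧ p)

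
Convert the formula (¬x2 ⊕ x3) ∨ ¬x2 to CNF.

¬x2 ∨ x3

(¬x2 ⊕ x3) ∨ ¬x2
⇔ ((¬x2 ∨ x3) ∧ ¬(¬x2 ∧ x3)) ∨ ¬x2   [expand ⊕]
⇔ ((¬x2 ∨ x3) ∧ (¬¬x2 ∨ ¬x3)) ∨ ¬x2   [De Morgan]
⇔ ((¬x2 ∨ x3) ∧ (x2 ∨ ¬x3)) ∨ ¬x2   [double negation]
⇔ (¬x2 ∨ x3 ∨ ¬x2) ∧ (x2 ∨ ¬x3 ∨ ¬x2)   [distribute ∨ over ∧]
⇔ ¬x2 ∨ x3   [simplify]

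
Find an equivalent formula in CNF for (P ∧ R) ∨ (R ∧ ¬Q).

(P ∨ ¬Q) ∧ R

(P ∧ R) ∨ (R ∧ ¬Q)
= (P ∨ R) ∧ (P ∨ ¬Q) ∧ (R ∨ R) ∧ (R ∨ ¬Q)   (distribute ∨ over ∧)
= (P ∨ ¬Q) ∧ R   (simplify)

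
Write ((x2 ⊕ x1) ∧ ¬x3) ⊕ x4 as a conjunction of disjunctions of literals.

(x2 ∨ x1 ∨ x4) ∧ (¬x2 ∨ ¬x1 ∨ x4) ∧ (¬x3 ∨ x4) ∧ (¬x2 ∨ x1 ∨ x3 ∨ ¬x4) ∧ (¬x1 ∨ x2 ∨ x3 ∨ ¬x4)

((x2 ⊕ x1) ∧ ¬x3) ⊕ x4
= (((x2 ⊕ x1) ∧ ¬x3) ∨ x4) ∧ ¬((x2 ⊕ x1) ∧ ¬x3 ∧ x4)   [expand ⊕]
= (((x2 ∨ x1) ∧ ¬(x2 ∧ x1) ∧ ¬x3) ∨ x4) ∧ ¬((x2 ⊕ x1) ∧ ¬x3 ∧ x4)   [expand ⊕]
= (((x2 ∨ x1) ∧ ¬(x2 ∧ x1) ∧ ¬x3) ∨ x4) ∧ ¬((x2 ∨ x1) ∧ ¬(x2 ∧ x1) ∧ ¬x3 ∧ x4)   [expand ⊕]
= (((x2 ∨ x1) ∧ (¬x2 ∨ ¬x1) ∧ ¬x3) ∨ x4) ∧ ¬((x2 ∨ x1) ∧ ¬(x2 ∧ x1) ∧ ¬x3 ∧ x4)   [De Morgan]
= (((x2 ∨ x1) ∧ (¬x2 ∨ ¬x1) ∧ ¬x3) ∨ x4) ∧ (¬(x2 ∨ x1) ∨ ¬¬(x2 ∧ x1) ∨ ¬¬x3 ∨ ¬x4)   [De Morgan]
= (((x2 ∨ x1) ∧ (¬x2 ∨ ¬x1) ∧ ¬x3) ∨ x4) ∧ ((¬x2 ∧ ¬x1) ∨ ¬¬(x2 ∧ x1) ∨ ¬¬x3 ∨ ¬x4)   [De Morgan]
= (((x2 ∨ x1) ∧ (¬x2 ∨ ¬x1) ∧ ¬x3) ∨ x4) ∧ ((¬x2 ∧ ¬x1) ∨ (x2 ∧ x1) ∨ ¬¬x3 ∨ ¬x4)   [double negation]
= (((x2 ∨ x1) ∧ (¬x2 ∨ ¬x1) ∧ ¬x3) ∨ x4) ∧ ((¬x2 ∧ ¬x1) ∨ (x2 ∧ x1) ∨ x3 ∨ ¬x4)   [double negation]
= (x2 ∨ x1 ∨ x4) ∧ (¬x2 ∨ ¬x1 ∨ x4) ∧ (¬x3 ∨ x4) ∧ (¬x2 ∨ x2 ∨ x3 ∨ ¬x4) ∧ (¬x2 ∨ x1 ∨ x3 ∨ ¬x4) ∧ (¬x1 ∨ x2 ∨ x3 ∨ ¬x4) ∧ (¬x1 ∨ x1 ∨ x3 ∨ ¬x4)   [distribute ∨ over ∧]
= (x2 ∨ x1 ∨ x4) ∧ (¬x2 ∨ ¬x1 ∨ x4) ∧ (¬x3 ∨ x4) ∧ (¬x2 ∨ x1 ∨ x3 ∨ ¬x4) ∧ (¬x1 ∨ x2 ∨ x3 ∨ ¬x4)   [simplify]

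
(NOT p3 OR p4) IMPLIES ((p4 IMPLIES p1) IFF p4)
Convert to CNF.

(NOT p3 OR p4) IMPLIES ((p4 IMPLIES p1) IFF p4)
= NOT (NOT p3 OR p4) OR ((p4 IMPLIES p1) IFF p4)   — eliminate IMPLIES
= NOT (NOT p3 OR p4) OR (((p4 IMPLIES p1) IMPLIES p4) AND (p4 IMPLIES (p4 IMPLIES p1)))   — eliminate IFF
= NOT (NOT p3 OR p4) OR ((NOT (p4 IMPLIES p1) OR p4) AND (p4 IMPLIES (p4 IMPLIES p1)))   — eliminate IMPLIES
= NOT (NOT p3 OR p4) OR ((NOT (NOT p4 OR p1) OR p4) AND (p4 IMPLIES (p4 IMPLIES p1)))   — eliminate IMPLIES
= NOT (NOT p3 OR p4) OR ((NOT (NOT p4 OR p1) OR p4) AND (NOT p4 OR (p4 IMPLIES p1)))   — eliminate IMPLIES
= NOT (NOT p3 OR p4) OR ((NOT (NOT p4 OR p1) OR p4) AND (NOT p4 OR NOT p4 OR p1))   — eliminate IMPLIES
= (NOT NOT p3 AND NOT p4) OR ((NOT (NOT p4 OR p1) OR p4) AND (NOT p4 OR NOT p4 OR p1))   — De Morgan
= (p3 AND NOT p4) OR ((NOT (NOT p4 OR p1) OR p4) AND (NOT p4 OR NOT p4 OR p1))   — double negation
= (p3 AND NOT p4) OR (((NOT NOT p4 AND NOT p1) OR p4) AND (NOT p4 OR NOT p4 OR p1))   — De Morgan
= (p3 AND NOT p4) OR (((p4 AND NOT p1) OR p4) AND (NOT p4 OR NOT p4 OR p1))   — double negation
= (p3 OR p4 OR p4) AND (p3 OR NOT p1 OR p4) AND (p3 OR NOT p4 OR NOT p4 OR p1) AND (NOT p4 OR p4 OR p4) AND (NOT p4 OR NOT p1 OR p4) AND (NOT p4 OR NOT p4 OR NOT p4 OR p1)   — distribute OR over AND
= (p3 OR p4) AND (NOT p4 OR p1)   — simplify

(p3 OR p4) AND (NOT p4 OR p1)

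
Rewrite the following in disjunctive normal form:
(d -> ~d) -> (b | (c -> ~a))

d | b | ~c | ~a

(d -> ~d) -> (b | (c -> ~a))
≡ ~(d -> ~d) | b | (c -> ~a)   [eliminate ->]
≡ ~(~d | ~d) | b | (c -> ~a)   [eliminate ->]
≡ ~(~d | ~d) | b | ~c | ~a   [eliminate ->]
≡ (~~d & ~~d) | b | ~c | ~a   [De Morgan]
≡ (d & ~~d) | b | ~c | ~a   [double negation]
≡ (d & d) | b | ~c | ~a   [double negation]
≡ d | b | ~c | ~a   [simplify]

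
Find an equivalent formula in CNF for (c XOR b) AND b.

(NOT c OR NOT b) AND b

(c XOR b) AND b
= (c OR b) AND NOT (c AND b) AND b   [expand XOR]
= (c OR b) AND (NOT c OR NOT b) AND b   [De Morgan]
= (NOT c OR NOT b) AND b   [simplify]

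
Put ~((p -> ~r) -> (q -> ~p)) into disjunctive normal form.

~r & q & p

~((p -> ~r) -> (q -> ~p))
≡ ~(~(p -> ~r) | (q -> ~p))   [eliminate ->]
≡ ~(~(~p | ~r) | (q -> ~p))   [eliminate ->]
≡ ~(~(~p | ~r) | ~q | ~p)   [eliminate ->]
≡ ~~(~p | ~r) & ~~q & ~~p   [De Morgan]
≡ (~p | ~r) & ~~q & ~~p   [double negation]
≡ (~p | ~r) & q & ~~p   [double negation]
≡ (~p | ~r) & q & p   [double negation]
≡ (~p & q & p) | (~r & q & p)   [distribute & over |]
≡ ~r & q & p   [simplify]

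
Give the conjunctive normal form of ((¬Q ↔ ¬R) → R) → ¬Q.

((¬Q ↔ ¬R) → R) → ¬Q
≡ ¬((¬Q ↔ ¬R) → R) ∨ ¬Q   [eliminate →]
≡ ¬(¬(¬Q ↔ ¬R) ∨ R) ∨ ¬Q   [eliminate →]
≡ ¬(¬((¬Q → ¬R) ∧ (¬R → ¬Q)) ∨ R) ∨ ¬Q   [eliminate ↔]
≡ ¬(¬((¬¬Q ∨ ¬R) ∧ (¬R → ¬Q)) ∨ R) ∨ ¬Q   [eliminate →]
≡ ¬(¬((¬¬Q ∨ ¬R) ∧ (¬¬R ∨ ¬Q)) ∨ R) ∨ ¬Q   [eliminate →]
≡ ¬¬((¬¬Q ∨ ¬R) ∧ (¬¬R ∨ ¬Q)) ∧ ¬R ∨ ¬Q   [De Morgan]
≡ (¬¬Q ∨ ¬R) ∧ (¬¬R ∨ ¬Q) ∧ ¬R ∨ ¬Q   [double negation]
≡ (Q ∨ ¬R) ∧ (¬¬R ∨ ¬Q) ∧ ¬R ∨ ¬Q   [double negation]
≡ (Q ∨ ¬R) ∧ (R ∨ ¬Q) ∧ ¬R ∨ ¬Q   [double negation]
≡ (Q ∨ ¬R ∨ ¬Q) ∧ (R ∨ ¬Q ∨ ¬Q) ∧ (¬R ∨ ¬Q)   [distribute ∨ over ∧]
≡ (R ∨ ¬Q) ∧ (¬R ∨ ¬Q)   [simplify]

(R ∨ ¬Q) ∧ (¬R ∨ ¬Q)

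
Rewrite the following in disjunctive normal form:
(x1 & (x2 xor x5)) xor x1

(~x2 & ~x5 & x1) | (x5 & x2 & x1)

(x1 & (x2 xor x5)) xor x1
≡ (x1 & (x2 xor x5) & ~x1) | (~(x1 & (x2 xor x5)) & x1)   [expand xor]
≡ (x1 & ((x2 & ~x5) | (~x2 & x5)) & ~x1) | (~(x1 & (x2 xor x5)) & x1)   [expand xor]
≡ (x1 & ((x2 & ~x5) | (~x2 & x5)) & ~x1) | (~(x1 & ((x2 & ~x5) | (~x2 & x5))) & x1)   [expand xor]
≡ (x1 & ((x2 & ~x5) | (~x2 & x5)) & ~x1) | ((~x1 | ~((x2 & ~x5) | (~x2 & x5))) & x1)   [De Morgan]
≡ (x1 & ((x2 & ~x5) | (~x2 & x5)) & ~x1) | ((~x1 | (~(x2 & ~x5) & ~(~x2 & x5))) & x1)   [De Morgan]
≡ (x1 & ((x2 & ~x5) | (~x2 & x5)) & ~x1) | ((~x1 | ((~x2 | ~~x5) & ~(~x2 & x5))) & x1)   [De Morgan]
≡ (x1 & ((x2 & ~x5) | (~x2 & x5)) & ~x1) | ((~x1 | ((~x2 | x5) & ~(~x2 & x5))) & x1)   [double negation]
≡ (x1 & ((x2 & ~x5) | (~x2 & x5)) & ~x1) | ((~x1 | ((~x2 | x5) & (~~x2 | ~x5))) & x1)   [De Morgan]
≡ (x1 & ((x2 & ~x5) | (~x2 & x5)) & ~x1) | ((~x1 | ((~x2 | x5) & (x2 | ~x5))) & x1)   [double negation]
≡ (x1 & x2 & ~x5 & ~x1) | (x1 & ~x2 & x5 & ~x1) | (~x1 & x1) | (~x2 & x2 & x1) | (~x2 & ~x5 & x1) | (x5 & x2 & x1) | (x5 & ~x5 & x1)   [distribute & over |]
≡ (~x2 & ~x5 & x1) | (x5 & x2 & x1)   [simplify]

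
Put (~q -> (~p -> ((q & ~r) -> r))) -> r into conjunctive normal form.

(~q | r) & (~p | r) & (q | r)

(~q -> (~p -> ((q & ~r) -> r))) -> r
⇔ ~(~q -> (~p -> ((q & ~r) -> r))) | r
⇔ ~(~~q | (~p -> ((q & ~r) -> r))) | r
⇔ ~(~~q | ~~p | ((q & ~r) -> r)) | r
⇔ ~(~~q | ~~p | ~(q & ~r) | r) | r
⇔ (~~~q & ~~~p & ~~(q & ~r) & ~r) | r
⇔ (~q & ~~~p & ~~(q & ~r) & ~r) | r
⇔ (~q & ~p & ~~(q & ~r) & ~r) | r
⇔ (~q & ~p & q & ~r & ~r) | r
⇔ (~q | r) & (~p | r) & (q | r) & (~r | r) & (~r | r)
⇔ (~q | r) & (~p | r) & (q | r)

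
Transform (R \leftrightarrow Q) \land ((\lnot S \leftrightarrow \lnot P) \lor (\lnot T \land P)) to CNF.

(R \leftrightarrow Q) \land ((\lnot S \leftrightarrow \lnot P) \lor (\lnot T \land P))
≡ (R \to Q) \land (Q \to R) \land ((\lnot S \leftrightarrow \lnot P) \lor (\lnot T \land P))
≡ (\lnot R \lor Q) \land (Q \to R) \land ((\lnot S \leftrightarrow \lnot P) \lor (\lnot T \land P))
≡ (\lnot R \lor Q) \land (\lnot Q \lor R) \land ((\lnot S \leftrightarrow \lnot P) \lor (\lnot T \land P))
≡ (\lnot R \lor Q) \land (\lnot Q \lor R) \land (((\lnot S \to \lnot P) \land (\lnot P \to \lnot S)) \lor (\lnot T \land P))
≡ (\lnot R \lor Q) \land (\lnot Q \lor R) \land (((\lnot \lnot S \lor \lnot P) \land (\lnot P \to \lnot S)) \lor (\lnot T \land P))
≡ (\lnot R \lor Q) \land (\lnot Q \lor R) \land (((\lnot \lnot S \lor \lnot P) \land (\lnot \lnot P \lor \lnot S)) \lor (\lnot T \land P))
≡ (\lnot R \lor Q) \land (\lnot Q \lor R) \land (((S \lor \lnot P) \land (\lnot \lnot P \lor \lnot S)) \lor (\lnot T \land P))
≡ (\lnot R \lor Q) \land (\lnot Q \lor R) \land (((S \lor \lnot P) \land (P \lor \lnot S)) \lor (\lnot T \land P))
≡ (\lnot R \lor Q) \land (\lnot Q \lor R) \land (S \lor \lnot P \lor \lnot T) \land (S \lor \lnot P \lor P) \land (P \lor \lnot S \lor \lnot T) \land (P \lor \lnot S \lor P)
≡ (\lnot R \lor Q) \land (\lnot Q \lor R) \land (S \lor \lnot P \lor \lnot T) \land (P \lor \lnot S)

(\lnot R \lor Q) \land (\lnot Q \lor R) \land (S \lor \lnot P \lor \lnot T) \land (P \lor \lnot S)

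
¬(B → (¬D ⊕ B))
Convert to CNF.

¬(B → (¬D ⊕ B))
= ¬(¬B ∨ (¬D ⊕ B))   — eliminate →
= ¬(¬B ∨ ((¬D ∨ B) ∧ ¬(¬D ∧ B)))   — expand ⊕
= ¬¬B ∧ ¬((¬D ∨ B) ∧ ¬(¬D ∧ B))   — De Morgan
= B ∧ ¬((¬D ∨ B) ∧ ¬(¬D ∧ B))   — double negation
= B ∧ (¬(¬D ∨ B) ∨ ¬¬(¬D ∧ B))   — De Morgan
= B ∧ ((¬¬D ∧ ¬B) ∨ ¬¬(¬D ∧ B))   — De Morgan
= B ∧ ((D ∧ ¬B) ∨ ¬¬(¬D ∧ B))   — double negation
= B ∧ ((D ∧ ¬B) ∨ (¬D ∧ B))   — double negation
= B ∧ (D ∨ ¬D) ∧ (D ∨ B) ∧ (¬B ∨ ¬D) ∧ (¬B ∨ B)   — distribute ∨ over ∧
= B ∧ (¬B ∨ ¬D)   — simplify

B ∧ (¬B ∨ ¬D)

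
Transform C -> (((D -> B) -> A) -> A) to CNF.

~C | ~D | B | A

C -> (((D -> B) -> A) -> A)
⇔ ~C | (((D -> B) -> A) -> A)   [eliminate ->]
⇔ ~C | ~((D -> B) -> A) | A   [eliminate ->]
⇔ ~C | ~(~(D -> B) | A) | A   [eliminate ->]
⇔ ~C | ~(~(~D | B) | A) | A   [eliminate ->]
⇔ ~C | (~~(~D | B) & ~A) | A   [De Morgan]
⇔ ~C | ((~D | B) & ~A) | A   [double negation]
⇔ (~C | ~D | B | A) & (~C | ~A | A)   [distribute | over &]
⇔ ~C | ~D | B | A   [simplify]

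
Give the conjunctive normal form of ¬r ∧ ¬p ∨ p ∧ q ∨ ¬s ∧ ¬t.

¬r ∧ ¬p ∨ p ∧ q ∨ ¬s ∧ ¬t
= (¬r ∨ p ∨ ¬s) ∧ (¬r ∨ p ∨ ¬t) ∧ (¬r ∨ q ∨ ¬s) ∧ (¬r ∨ q ∨ ¬t) ∧ (¬p ∨ p ∨ ¬s) ∧ (¬p ∨ p ∨ ¬t) ∧ (¬p ∨ q ∨ ¬s) ∧ (¬p ∨ q ∨ ¬t)   [distribute ∨ over ∧]
= (¬r ∨ p ∨ ¬s) ∧ (¬r ∨ p ∨ ¬t) ∧ (¬r ∨ q ∨ ¬s) ∧ (¬r ∨ q ∨ ¬t) ∧ (¬p ∨ q ∨ ¬s) ∧ (¬p ∨ q ∨ ¬t)   [simplify]

(¬r ∨ p ∨ ¬s) ∧ (¬r ∨ p ∨ ¬t) ∧ (¬r ∨ q ∨ ¬s) ∧ (¬r ∨ q ∨ ¬t) ∧ (¬p ∨ q ∨ ¬s) ∧ (¬p ∨ q ∨ ¬t)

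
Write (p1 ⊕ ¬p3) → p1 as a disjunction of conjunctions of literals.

(p1 ⊕ ¬p3) → p1
⇔ ¬(p1 ⊕ ¬p3) ∨ p1   (eliminate →)
⇔ ¬((p1 ∧ ¬¬p3) ∨ (¬p1 ∧ ¬p3)) ∨ p1   (expand ⊕)
⇔ (¬(p1 ∧ ¬¬p3) ∧ ¬(¬p1 ∧ ¬p3)) ∨ p1   (De Morgan)
⇔ ((¬p1 ∨ ¬¬¬p3) ∧ ¬(¬p1 ∧ ¬p3)) ∨ p1   (De Morgan)
⇔ ((¬p1 ∨ ¬p3) ∧ ¬(¬p1 ∧ ¬p3)) ∨ p1   (double negation)
⇔ ((¬p1 ∨ ¬p3) ∧ (¬¬p1 ∨ ¬¬p3)) ∨ p1   (De Morgan)
⇔ ((¬p1 ∨ ¬p3) ∧ (p1 ∨ ¬¬p3)) ∨ p1   (double negation)
⇔ ((¬p1 ∨ ¬p3) ∧ (p1 ∨ p3)) ∨ p1   (double negation)
⇔ (¬p1 ∧ p1) ∨ (¬p1 ∧ p3) ∨ (¬p3 ∧ p1) ∨ (¬p3 ∧ p3) ∨ p1   (distribute ∧ over ∨)
⇔ (¬p1 ∧ p3) ∨ p1   (simplify)

(¬p1 ∧ p3) ∨ p1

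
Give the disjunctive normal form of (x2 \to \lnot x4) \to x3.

(x2 \land x4) \lor x3

(x2 \to \lnot x4) \to x3
≡ \lnot (x2 \to \lnot x4) \lor x3
≡ \lnot (\lnot x2 \lor \lnot x4) \lor x3
≡ (\lnot \lnot x2 \land \lnot \lnot x4) \lor x3
≡ (x2 \land \lnot \lnot x4) \lor x3
≡ (x2 \land x4) \lor x3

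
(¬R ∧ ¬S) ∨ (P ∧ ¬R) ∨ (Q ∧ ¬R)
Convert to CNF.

¬R ∧ (¬S ∨ P ∨ Q)

(¬R ∧ ¬S) ∨ (P ∧ ¬R) ∨ (Q ∧ ¬R)
= (¬R ∨ P ∨ Q) ∧ (¬R ∨ P ∨ ¬R) ∧ (¬R ∨ ¬R ∨ Q) ∧ (¬R ∨ ¬R ∨ ¬R) ∧ (¬S ∨ P ∨ Q) ∧ (¬S ∨ P ∨ ¬R) ∧ (¬S ∨ ¬R ∨ Q) ∧ (¬S ∨ ¬R ∨ ¬R)   [distribute ∨ over ∧]
= ¬R ∧ (¬S ∨ P ∨ Q)   [simplify]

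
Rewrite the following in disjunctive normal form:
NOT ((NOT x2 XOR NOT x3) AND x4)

(x2 AND x3) OR (NOT x3 AND NOT x2) OR NOT x4

NOT ((NOT x2 XOR NOT x3) AND x4)
⇔ NOT (((NOT x2 AND NOT NOT x3) OR (NOT NOT x2 AND NOT x3)) AND x4)   [expand XOR]
⇔ NOT ((NOT x2 AND NOT NOT x3) OR (NOT NOT x2 AND NOT x3)) OR NOT x4   [De Morgan]
⇔ (NOT (NOT x2 AND NOT NOT x3) AND NOT (NOT NOT x2 AND NOT x3)) OR NOT x4   [De Morgan]
⇔ ((NOT NOT x2 OR NOT NOT NOT x3) AND NOT (NOT NOT x2 AND NOT x3)) OR NOT x4   [De Morgan]
⇔ ((x2 OR NOT NOT NOT x3) AND NOT (NOT NOT x2 AND NOT x3)) OR NOT x4   [double negation]
⇔ ((x2 OR NOT x3) AND NOT (NOT NOT x2 AND NOT x3)) OR NOT x4   [double negation]
⇔ ((x2 OR NOT x3) AND (NOT NOT NOT x2 OR NOT NOT x3)) OR NOT x4   [De Morgan]
⇔ ((x2 OR NOT x3) AND (NOT x2 OR NOT NOT x3)) OR NOT x4   [double negation]
⇔ ((x2 OR NOT x3) AND (NOT x2 OR x3)) OR NOT x4   [double negation]
⇔ (x2 AND NOT x2) OR (x2 AND x3) OR (NOT x3 AND NOT x2) OR (NOT x3 AND x3) OR NOT x4   [distribute AND over OR]
⇔ (x2 AND x3) OR (NOT x3 AND NOT x2) OR NOT x4   [simplify]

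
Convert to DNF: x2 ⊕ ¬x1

x2 ⊕ ¬x1
= x2 ∧ ¬¬x1 ∨ ¬x2 ∧ ¬x1   [expand ⊕]
= x2 ∧ x1 ∨ ¬x2 ∧ ¬x1   [double negation]

x2 ∧ x1 ∨ ¬x2 ∧ ¬x1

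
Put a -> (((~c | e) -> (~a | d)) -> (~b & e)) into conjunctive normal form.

(~a | ~c | e) & (~a | ~d | ~b) & (~a | ~d | e)

a -> (((~c | e) -> (~a | d)) -> (~b & e))
= ~a | (((~c | e) -> (~a | d)) -> (~b & e))   (eliminate ->)
= ~a | ~((~c | e) -> (~a | d)) | (~b & e)   (eliminate ->)
= ~a | ~(~(~c | e) | ~a | d) | (~b & e)   (eliminate ->)
= ~a | (~~(~c | e) & ~~a & ~d) | (~b & e)   (De Morgan)
= ~a | ((~c | e) & ~~a & ~d) | (~b & e)   (double negation)
= ~a | ((~c | e) & a & ~d) | (~b & e)   (double negation)
= (~a | ~c | e | ~b) & (~a | ~c | e | e) & (~a | a | ~b) & (~a | a | e) & (~a | ~d | ~b) & (~a | ~d | e)   (distribute | over &)
= (~a | ~c | e) & (~a | ~d | ~b) & (~a | ~d | e)   (simplify)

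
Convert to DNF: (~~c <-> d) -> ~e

(~~c <-> d) -> ~e
≡ ~(~~c <-> d) | ~e   (eliminate ->)
≡ ~((~~c -> d) & (d -> ~~c)) | ~e   (eliminate <->)
≡ ~((~~~c | d) & (d -> ~~c)) | ~e   (eliminate ->)
≡ ~((~~~c | d) & (~d | ~~c)) | ~e   (eliminate ->)
≡ ~(~~~c | d) | ~(~d | ~~c) | ~e   (De Morgan)
≡ (~~~~c & ~d) | ~(~d | ~~c) | ~e   (De Morgan)
≡ (~~c & ~d) | ~(~d | ~~c) | ~e   (double negation)
≡ (c & ~d) | ~(~d | ~~c) | ~e   (double negation)
≡ (c & ~d) | (~~d & ~~~c) | ~e   (De Morgan)
≡ (c & ~d) | (d & ~~~c) | ~e   (double negation)
≡ (c & ~d) | (d & ~c) | ~e   (double negation)

(c & ~d) | (d & ~c) | ~e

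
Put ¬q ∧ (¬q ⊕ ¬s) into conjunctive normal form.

¬q ∧ (¬q ⊕ ¬s)
≡ ¬q ∧ (¬q ∨ ¬s) ∧ ¬(¬q ∧ ¬s)   — expand ⊕
≡ ¬q ∧ (¬q ∨ ¬s) ∧ (¬¬q ∨ ¬¬s)   — De Morgan
≡ ¬q ∧ (¬q ∨ ¬s) ∧ (q ∨ ¬¬s)   — double negation
≡ ¬q ∧ (¬q ∨ ¬s) ∧ (q ∨ s)   — double negation
≡ ¬q ∧ (q ∨ s)   — simplify

¬q ∧ (q ∨ s)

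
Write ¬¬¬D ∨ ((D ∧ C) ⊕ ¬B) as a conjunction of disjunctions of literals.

¬¬¬D ∨ ((D ∧ C) ⊕ ¬B)
= ¬¬¬D ∨ (((D ∧ C) ∨ ¬B) ∧ ¬(D ∧ C ∧ ¬B))   [expand ⊕]
= ¬D ∨ (((D ∧ C) ∨ ¬B) ∧ ¬(D ∧ C ∧ ¬B))   [double negation]
= ¬D ∨ (((D ∧ C) ∨ ¬B) ∧ (¬D ∨ ¬C ∨ ¬¬B))   [De Morgan]
= ¬D ∨ (((D ∧ C) ∨ ¬B) ∧ (¬D ∨ ¬C ∨ B))   [double negation]
= (¬D ∨ D ∨ ¬B) ∧ (¬D ∨ C ∨ ¬B) ∧ (¬D ∨ ¬D ∨ ¬C ∨ B)   [distribute ∨ over ∧]
= (¬D ∨ C ∨ ¬B) ∧ (¬D ∨ ¬C ∨ B)   [simplify]

(¬D ∨ C ∨ ¬B) ∧ (¬D ∨ ¬C ∨ B)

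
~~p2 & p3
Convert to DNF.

~~p2 & p3
⇔ p2 & p3   [double negation]

p2 & p3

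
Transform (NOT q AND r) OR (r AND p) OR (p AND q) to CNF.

(NOT q OR p) AND (r OR p) AND (r OR q)

(NOT q AND r) OR (r AND p) OR (p AND q)
⇔ (NOT q OR r OR p) AND (NOT q OR r OR q) AND (NOT q OR p OR p) AND (NOT q OR p OR q) AND (r OR r OR p) AND (r OR r OR q) AND (r OR p OR p) AND (r OR p OR q)   — distribute OR over AND
⇔ (NOT q OR p) AND (r OR p) AND (r OR q)   — simplify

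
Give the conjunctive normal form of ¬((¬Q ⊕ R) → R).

(¬Q ∨ R) ∧ ¬R

¬((¬Q ⊕ R) → R)
≡ ¬(¬(¬Q ⊕ R) ∨ R)   [eliminate →]
≡ ¬(¬((¬Q ∨ R) ∧ ¬(¬Q ∧ R)) ∨ R)   [expand ⊕]
≡ ¬¬((¬Q ∨ R) ∧ ¬(¬Q ∧ R)) ∧ ¬R   [De Morgan]
≡ (¬Q ∨ R) ∧ ¬(¬Q ∧ R) ∧ ¬R   [double negation]
≡ (¬Q ∨ R) ∧ (¬¬Q ∨ ¬R) ∧ ¬R   [De Morgan]
≡ (¬Q ∨ R) ∧ (Q ∨ ¬R) ∧ ¬R   [double negation]
≡ (¬Q ∨ R) ∧ ¬R   [simplify]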